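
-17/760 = -0.02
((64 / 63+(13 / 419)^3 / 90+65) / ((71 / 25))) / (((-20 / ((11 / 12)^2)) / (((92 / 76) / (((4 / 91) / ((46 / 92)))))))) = -13.45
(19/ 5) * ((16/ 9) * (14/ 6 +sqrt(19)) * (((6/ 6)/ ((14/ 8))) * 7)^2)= 34048/ 135 +4864 * sqrt(19)/ 45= 723.36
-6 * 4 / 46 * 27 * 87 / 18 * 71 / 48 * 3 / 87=-639 / 184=-3.47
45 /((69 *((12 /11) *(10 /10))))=55 /92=0.60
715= 715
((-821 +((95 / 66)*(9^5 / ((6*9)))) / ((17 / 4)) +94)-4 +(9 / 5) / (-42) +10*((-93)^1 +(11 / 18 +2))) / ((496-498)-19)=148980659 / 2474010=60.22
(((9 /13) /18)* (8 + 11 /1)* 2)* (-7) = -10.23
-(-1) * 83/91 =83/91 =0.91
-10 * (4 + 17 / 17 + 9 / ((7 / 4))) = -710 / 7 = -101.43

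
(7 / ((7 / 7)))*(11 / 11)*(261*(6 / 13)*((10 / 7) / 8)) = 150.58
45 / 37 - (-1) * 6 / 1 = 267 / 37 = 7.22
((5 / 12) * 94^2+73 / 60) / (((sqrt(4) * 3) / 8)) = 220973 / 45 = 4910.51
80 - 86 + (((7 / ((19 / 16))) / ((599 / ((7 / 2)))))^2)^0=-5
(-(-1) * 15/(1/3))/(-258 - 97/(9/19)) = -81/833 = -0.10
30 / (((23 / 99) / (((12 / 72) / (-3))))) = -7.17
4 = 4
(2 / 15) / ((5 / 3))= 2 / 25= 0.08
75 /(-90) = -5 /6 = -0.83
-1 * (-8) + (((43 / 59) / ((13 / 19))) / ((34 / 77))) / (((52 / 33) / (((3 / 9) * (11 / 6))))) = 72702677 / 8136336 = 8.94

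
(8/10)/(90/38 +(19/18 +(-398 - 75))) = -1368/802975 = -0.00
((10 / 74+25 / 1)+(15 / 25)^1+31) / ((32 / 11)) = 3608 / 185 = 19.50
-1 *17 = -17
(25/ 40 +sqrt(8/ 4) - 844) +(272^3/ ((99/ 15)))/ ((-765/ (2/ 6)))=-2170.52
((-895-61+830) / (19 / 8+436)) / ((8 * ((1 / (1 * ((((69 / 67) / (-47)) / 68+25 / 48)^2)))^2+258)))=-3200156859440350793050081 / 24193761354166232173702357613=-0.00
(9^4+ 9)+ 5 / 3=19715 / 3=6571.67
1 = 1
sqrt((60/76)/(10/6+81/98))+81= 21 * sqrt(139270)/13927+81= 81.56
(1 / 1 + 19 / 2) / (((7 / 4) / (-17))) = -102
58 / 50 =29 / 25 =1.16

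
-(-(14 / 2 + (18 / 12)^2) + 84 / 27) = 221 / 36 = 6.14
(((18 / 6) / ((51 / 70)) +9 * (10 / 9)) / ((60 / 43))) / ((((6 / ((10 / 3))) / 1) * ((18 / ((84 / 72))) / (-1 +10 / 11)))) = -1505 / 45441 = -0.03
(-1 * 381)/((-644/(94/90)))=0.62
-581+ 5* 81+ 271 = 95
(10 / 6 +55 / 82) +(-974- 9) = -241243 / 246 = -980.66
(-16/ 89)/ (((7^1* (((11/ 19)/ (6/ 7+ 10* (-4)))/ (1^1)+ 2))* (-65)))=0.00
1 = 1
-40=-40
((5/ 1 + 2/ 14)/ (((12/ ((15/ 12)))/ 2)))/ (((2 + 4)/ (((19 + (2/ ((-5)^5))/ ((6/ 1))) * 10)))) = 89062/ 2625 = 33.93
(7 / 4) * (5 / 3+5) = 35 / 3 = 11.67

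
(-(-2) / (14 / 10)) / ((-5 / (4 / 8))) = -1 / 7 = -0.14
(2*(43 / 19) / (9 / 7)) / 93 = 0.04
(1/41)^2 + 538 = 904379/1681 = 538.00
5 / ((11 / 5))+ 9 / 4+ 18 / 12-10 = -175 / 44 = -3.98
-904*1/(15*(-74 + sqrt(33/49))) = 6328*sqrt(33)/4024365 + 3277904/4024365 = 0.82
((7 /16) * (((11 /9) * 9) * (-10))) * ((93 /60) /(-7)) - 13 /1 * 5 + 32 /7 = -11149 /224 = -49.77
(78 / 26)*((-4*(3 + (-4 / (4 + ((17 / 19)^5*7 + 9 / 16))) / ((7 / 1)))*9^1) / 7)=-251168151420 / 5549727113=-45.26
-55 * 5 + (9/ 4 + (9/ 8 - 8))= -2237/ 8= -279.62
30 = 30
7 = 7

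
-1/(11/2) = -2/11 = -0.18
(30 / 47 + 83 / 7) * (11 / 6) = 45221 / 1974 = 22.91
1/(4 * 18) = 0.01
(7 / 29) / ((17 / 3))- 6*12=-35475 / 493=-71.96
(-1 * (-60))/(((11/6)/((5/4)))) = 450/11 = 40.91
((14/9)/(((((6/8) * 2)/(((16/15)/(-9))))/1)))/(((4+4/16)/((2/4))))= -896/61965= -0.01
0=0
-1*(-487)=487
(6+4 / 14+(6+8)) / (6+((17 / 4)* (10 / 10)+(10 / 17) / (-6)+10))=28968 / 28777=1.01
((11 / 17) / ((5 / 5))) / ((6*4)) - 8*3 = -9781 / 408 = -23.97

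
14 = 14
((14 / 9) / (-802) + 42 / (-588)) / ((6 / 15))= -18535 / 101052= -0.18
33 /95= 0.35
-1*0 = 0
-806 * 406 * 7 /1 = -2290652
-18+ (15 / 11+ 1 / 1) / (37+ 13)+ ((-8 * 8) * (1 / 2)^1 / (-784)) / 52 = -6289463 / 350350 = -17.95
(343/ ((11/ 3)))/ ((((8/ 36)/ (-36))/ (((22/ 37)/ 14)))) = -643.62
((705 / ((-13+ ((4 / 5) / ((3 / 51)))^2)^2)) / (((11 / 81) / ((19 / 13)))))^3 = 427755629871551513671875 / 25321256627731134547173983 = 0.02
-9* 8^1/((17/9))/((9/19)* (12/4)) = -26.82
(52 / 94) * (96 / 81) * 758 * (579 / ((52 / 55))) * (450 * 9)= 57932424000 / 47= 1232604765.96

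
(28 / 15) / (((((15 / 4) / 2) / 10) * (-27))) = -448 / 1215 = -0.37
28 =28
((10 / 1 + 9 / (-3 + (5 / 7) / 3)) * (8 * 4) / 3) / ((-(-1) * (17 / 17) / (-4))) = -25024 / 87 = -287.63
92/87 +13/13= 179/87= 2.06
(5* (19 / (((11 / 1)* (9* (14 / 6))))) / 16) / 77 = 95 / 284592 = 0.00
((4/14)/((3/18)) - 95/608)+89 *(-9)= -179075/224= -799.44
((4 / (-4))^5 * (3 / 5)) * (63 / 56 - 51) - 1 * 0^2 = 1197 / 40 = 29.92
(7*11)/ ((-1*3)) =-77/ 3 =-25.67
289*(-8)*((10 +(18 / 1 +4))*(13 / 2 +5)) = -850816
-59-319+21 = -357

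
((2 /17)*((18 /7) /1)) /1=36 /119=0.30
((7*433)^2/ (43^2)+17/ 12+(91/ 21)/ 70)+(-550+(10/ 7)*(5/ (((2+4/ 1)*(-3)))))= 10296734047/ 2329740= 4419.69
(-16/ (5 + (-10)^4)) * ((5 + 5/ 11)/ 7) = -64/ 51359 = -0.00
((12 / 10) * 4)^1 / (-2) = -12 / 5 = -2.40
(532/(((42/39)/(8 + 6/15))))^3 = 8931588748992/125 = 71452709991.94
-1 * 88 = -88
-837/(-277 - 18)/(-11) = -837/3245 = -0.26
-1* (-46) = 46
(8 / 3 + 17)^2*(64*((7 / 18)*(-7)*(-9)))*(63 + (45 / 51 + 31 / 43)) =257763872800 / 6579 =39179795.23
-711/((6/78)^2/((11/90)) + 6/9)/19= -3965247/75772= -52.33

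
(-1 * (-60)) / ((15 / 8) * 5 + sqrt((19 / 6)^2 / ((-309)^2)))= 444960 / 69601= 6.39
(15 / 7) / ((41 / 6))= 90 / 287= 0.31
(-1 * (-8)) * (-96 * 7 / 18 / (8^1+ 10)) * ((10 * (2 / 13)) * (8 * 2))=-143360 / 351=-408.43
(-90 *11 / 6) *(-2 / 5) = 66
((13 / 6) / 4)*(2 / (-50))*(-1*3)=13 / 200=0.06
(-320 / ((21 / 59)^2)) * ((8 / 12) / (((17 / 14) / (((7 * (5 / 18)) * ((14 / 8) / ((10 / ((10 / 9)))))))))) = -19493600 / 37179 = -524.32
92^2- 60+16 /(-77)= 647092 /77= 8403.79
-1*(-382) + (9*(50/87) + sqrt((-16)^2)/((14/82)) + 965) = 293515/203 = 1445.89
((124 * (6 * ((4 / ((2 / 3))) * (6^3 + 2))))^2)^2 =896856000422765386530816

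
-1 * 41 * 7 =-287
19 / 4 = 4.75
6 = 6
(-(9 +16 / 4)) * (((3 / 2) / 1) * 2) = -39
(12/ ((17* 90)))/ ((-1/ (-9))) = 6/ 85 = 0.07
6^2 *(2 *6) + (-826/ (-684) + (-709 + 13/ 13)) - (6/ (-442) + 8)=-21372989/ 75582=-282.78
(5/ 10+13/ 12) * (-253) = -4807/ 12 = -400.58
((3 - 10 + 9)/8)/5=1/20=0.05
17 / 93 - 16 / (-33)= 683 / 1023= 0.67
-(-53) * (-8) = -424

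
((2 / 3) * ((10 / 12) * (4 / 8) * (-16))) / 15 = -8 / 27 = -0.30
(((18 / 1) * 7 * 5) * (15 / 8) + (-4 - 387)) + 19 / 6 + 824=19409 / 12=1617.42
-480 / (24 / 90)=-1800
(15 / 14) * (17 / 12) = 85 / 56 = 1.52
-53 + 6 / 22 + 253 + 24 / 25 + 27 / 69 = 1275272 / 6325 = 201.62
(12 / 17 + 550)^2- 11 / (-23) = 2015885191 / 6647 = 303277.45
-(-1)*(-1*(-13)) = 13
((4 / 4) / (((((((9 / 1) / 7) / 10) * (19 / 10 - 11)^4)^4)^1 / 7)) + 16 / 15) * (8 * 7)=59.73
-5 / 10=-1 / 2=-0.50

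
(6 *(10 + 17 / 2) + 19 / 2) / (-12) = -241 / 24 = -10.04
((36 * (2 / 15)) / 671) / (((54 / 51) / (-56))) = -3808 / 10065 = -0.38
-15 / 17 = -0.88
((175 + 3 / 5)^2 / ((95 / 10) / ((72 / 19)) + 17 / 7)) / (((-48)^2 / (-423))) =-570646881 / 497500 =-1147.03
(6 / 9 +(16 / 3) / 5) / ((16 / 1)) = 13 / 120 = 0.11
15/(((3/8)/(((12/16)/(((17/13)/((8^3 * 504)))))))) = 5919924.71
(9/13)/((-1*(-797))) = 9/10361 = 0.00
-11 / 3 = -3.67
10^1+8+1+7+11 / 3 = 89 / 3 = 29.67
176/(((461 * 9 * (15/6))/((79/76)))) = 6952/394155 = 0.02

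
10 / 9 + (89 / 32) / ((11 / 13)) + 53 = 181837 / 3168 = 57.40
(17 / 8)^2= 289 / 64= 4.52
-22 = -22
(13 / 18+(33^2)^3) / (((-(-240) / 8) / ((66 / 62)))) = 45826282.80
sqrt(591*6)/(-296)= -3*sqrt(394)/296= -0.20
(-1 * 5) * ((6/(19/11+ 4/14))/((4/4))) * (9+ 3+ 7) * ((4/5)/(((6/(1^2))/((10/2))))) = -5852/31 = -188.77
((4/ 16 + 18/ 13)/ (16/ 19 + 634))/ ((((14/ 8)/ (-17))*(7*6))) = -27455/ 46100964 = -0.00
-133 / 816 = -0.16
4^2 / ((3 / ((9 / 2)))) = 24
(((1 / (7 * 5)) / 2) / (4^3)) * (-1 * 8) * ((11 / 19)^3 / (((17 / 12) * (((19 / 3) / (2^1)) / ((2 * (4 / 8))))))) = -11979 / 155081990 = -0.00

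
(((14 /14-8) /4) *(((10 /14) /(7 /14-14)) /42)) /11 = 5 /24948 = 0.00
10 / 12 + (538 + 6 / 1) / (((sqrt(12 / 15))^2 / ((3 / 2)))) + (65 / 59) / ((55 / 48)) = 3978869 / 3894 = 1021.79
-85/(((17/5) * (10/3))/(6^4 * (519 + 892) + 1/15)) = -13714920.50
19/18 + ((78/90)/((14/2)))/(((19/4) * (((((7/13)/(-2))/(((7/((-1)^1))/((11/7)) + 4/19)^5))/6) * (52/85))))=8743662377049876545/6682725411581142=1308.40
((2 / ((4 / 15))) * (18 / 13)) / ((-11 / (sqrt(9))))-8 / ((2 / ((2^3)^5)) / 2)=-37486997 / 143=-262146.83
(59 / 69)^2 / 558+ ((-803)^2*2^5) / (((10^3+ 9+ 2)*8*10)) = 1142021926913 / 4476435030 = 255.12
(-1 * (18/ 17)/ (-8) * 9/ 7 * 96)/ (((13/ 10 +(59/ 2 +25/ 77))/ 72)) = 7698240/ 203711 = 37.79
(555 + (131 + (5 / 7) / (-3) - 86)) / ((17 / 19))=670.32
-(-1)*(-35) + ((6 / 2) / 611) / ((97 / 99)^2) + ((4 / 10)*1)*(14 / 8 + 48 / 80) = -9788904847 / 287444950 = -34.05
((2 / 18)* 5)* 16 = 80 / 9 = 8.89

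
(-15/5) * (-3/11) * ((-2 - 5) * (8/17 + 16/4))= -4788/187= -25.60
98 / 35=14 / 5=2.80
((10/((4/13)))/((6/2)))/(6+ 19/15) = 325/218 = 1.49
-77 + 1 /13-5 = -1065 /13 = -81.92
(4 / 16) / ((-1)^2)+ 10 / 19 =59 / 76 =0.78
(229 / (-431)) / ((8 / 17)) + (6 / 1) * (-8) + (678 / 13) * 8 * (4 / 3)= 22733775 / 44824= 507.18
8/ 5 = 1.60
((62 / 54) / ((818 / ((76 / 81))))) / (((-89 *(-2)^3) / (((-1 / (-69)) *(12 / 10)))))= 589 / 18310067010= 0.00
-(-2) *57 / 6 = 19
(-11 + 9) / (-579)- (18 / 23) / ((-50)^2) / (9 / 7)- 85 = -1414877803 / 16646250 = -85.00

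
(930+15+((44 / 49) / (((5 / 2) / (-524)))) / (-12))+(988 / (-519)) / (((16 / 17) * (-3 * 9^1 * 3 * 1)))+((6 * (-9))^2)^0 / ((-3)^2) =39584091691 / 41198220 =960.82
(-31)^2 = 961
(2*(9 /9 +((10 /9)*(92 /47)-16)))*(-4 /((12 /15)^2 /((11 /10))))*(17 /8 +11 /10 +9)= 9727025 /4512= 2155.81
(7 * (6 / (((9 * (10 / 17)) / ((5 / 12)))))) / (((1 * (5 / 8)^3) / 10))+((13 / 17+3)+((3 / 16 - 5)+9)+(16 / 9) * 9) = 9752083 / 61200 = 159.35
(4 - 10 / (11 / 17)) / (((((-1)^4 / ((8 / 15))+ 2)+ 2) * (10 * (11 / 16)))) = -8064 / 28435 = -0.28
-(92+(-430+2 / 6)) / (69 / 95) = 96235 / 207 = 464.90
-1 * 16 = -16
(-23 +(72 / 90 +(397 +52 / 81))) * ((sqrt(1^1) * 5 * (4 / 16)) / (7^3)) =10861 / 7938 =1.37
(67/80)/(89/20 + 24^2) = 0.00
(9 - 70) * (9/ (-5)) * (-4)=-2196/ 5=-439.20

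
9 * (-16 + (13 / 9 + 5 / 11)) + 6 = -1330 / 11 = -120.91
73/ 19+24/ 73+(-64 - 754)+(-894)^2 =1107411551/ 1387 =798422.17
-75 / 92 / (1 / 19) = -1425 / 92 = -15.49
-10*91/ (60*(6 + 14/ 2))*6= -7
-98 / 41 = -2.39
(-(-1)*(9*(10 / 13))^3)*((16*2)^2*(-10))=-7464960000 / 2197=-3397797.00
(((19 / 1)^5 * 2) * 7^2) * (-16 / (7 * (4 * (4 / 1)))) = -34665386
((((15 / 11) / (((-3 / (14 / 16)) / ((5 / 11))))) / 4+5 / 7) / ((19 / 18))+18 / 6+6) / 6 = 826869 / 514976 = 1.61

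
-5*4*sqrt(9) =-60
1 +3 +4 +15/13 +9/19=2378/247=9.63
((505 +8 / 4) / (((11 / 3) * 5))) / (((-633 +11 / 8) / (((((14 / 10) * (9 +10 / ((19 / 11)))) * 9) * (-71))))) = 15294117384 / 26401925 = 579.28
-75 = -75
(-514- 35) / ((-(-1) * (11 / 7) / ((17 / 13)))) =-65331 / 143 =-456.86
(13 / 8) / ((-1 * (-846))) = 13 / 6768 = 0.00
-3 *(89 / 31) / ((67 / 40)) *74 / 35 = -158064 / 14539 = -10.87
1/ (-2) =-1/ 2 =-0.50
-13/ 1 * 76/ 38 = -26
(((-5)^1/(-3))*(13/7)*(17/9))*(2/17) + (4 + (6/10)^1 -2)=3107/945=3.29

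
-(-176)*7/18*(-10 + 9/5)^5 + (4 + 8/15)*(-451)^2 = -45433792316/28125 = -1615423.73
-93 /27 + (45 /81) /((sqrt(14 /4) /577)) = -31 /9 + 2885*sqrt(14) /63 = 167.90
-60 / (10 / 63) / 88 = -189 / 44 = -4.30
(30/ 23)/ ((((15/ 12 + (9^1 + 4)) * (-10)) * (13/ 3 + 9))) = -3/ 4370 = -0.00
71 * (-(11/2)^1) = -781/2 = -390.50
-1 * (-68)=68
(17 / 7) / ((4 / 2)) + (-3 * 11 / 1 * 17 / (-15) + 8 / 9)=24887 / 630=39.50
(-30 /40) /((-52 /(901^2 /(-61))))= -2435403 /12688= -191.95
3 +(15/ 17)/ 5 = 54/ 17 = 3.18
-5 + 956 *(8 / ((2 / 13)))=49707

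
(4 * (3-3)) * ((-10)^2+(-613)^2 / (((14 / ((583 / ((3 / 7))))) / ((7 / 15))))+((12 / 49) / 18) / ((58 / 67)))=0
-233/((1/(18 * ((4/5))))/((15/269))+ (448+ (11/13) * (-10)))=-654264/1237721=-0.53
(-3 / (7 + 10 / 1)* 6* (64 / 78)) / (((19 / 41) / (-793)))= 480192 / 323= 1486.66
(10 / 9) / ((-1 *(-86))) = 5 / 387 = 0.01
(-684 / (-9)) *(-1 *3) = -228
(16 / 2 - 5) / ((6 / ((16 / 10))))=4 / 5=0.80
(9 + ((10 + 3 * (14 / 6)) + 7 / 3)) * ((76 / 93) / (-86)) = -0.27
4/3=1.33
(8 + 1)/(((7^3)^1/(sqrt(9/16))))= 27/1372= 0.02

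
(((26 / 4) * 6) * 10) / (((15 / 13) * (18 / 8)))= 1352 / 9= 150.22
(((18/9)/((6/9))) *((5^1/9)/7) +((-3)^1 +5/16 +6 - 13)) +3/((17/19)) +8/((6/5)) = 3257/5712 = 0.57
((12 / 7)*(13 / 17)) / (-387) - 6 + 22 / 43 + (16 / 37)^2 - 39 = -931087561 / 21015519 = -44.30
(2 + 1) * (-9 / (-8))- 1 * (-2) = 43 / 8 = 5.38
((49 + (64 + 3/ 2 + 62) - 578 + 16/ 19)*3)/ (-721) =6525/ 3914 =1.67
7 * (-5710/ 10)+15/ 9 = -11986/ 3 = -3995.33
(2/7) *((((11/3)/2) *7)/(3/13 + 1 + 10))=143/438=0.33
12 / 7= 1.71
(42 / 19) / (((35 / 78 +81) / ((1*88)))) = 288288 / 120707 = 2.39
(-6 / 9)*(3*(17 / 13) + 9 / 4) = -107 / 26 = -4.12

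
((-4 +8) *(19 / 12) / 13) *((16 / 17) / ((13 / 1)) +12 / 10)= 0.62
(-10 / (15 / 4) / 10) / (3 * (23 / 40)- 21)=32 / 2313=0.01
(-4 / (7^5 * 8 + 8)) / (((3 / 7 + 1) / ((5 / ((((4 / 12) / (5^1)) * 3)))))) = -35 / 67232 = -0.00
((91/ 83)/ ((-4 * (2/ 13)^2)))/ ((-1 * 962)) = 0.01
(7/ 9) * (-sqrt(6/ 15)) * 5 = -7 * sqrt(10)/ 9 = -2.46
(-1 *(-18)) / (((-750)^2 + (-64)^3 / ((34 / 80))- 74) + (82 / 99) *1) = -15147 / 45762944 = -0.00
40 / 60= 0.67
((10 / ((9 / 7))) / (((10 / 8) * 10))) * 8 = 224 / 45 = 4.98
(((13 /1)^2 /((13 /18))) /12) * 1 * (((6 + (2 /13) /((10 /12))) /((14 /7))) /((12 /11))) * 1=2211 /40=55.28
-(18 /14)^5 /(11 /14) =-118098 /26411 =-4.47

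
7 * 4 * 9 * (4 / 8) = 126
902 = 902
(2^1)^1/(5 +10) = 2/15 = 0.13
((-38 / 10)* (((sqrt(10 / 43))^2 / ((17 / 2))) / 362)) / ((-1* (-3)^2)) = 38 / 1190799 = 0.00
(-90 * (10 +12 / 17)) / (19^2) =-16380 / 6137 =-2.67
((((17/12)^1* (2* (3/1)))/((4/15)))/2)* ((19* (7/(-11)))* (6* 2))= -101745/44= -2312.39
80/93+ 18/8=1157/372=3.11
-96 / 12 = -8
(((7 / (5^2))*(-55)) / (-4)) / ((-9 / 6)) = -77 / 30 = -2.57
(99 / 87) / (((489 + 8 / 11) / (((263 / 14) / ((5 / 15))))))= 286407 / 2187122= 0.13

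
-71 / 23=-3.09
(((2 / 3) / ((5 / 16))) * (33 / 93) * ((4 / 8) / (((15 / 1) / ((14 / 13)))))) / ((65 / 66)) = 0.03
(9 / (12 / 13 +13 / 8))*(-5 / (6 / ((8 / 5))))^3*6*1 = -13312 / 265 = -50.23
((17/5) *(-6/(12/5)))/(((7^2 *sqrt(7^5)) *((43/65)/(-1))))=1105 *sqrt(7)/1445402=0.00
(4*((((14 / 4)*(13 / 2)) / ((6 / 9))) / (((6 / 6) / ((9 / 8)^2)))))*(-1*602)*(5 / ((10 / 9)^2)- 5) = 126464247 / 1280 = 98800.19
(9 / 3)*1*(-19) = -57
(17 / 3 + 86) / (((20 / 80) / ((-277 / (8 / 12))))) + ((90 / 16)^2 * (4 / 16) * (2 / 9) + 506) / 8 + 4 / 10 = -779704987 / 5120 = -152286.13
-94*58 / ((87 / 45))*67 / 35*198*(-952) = 1017555264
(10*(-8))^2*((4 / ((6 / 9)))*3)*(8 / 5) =184320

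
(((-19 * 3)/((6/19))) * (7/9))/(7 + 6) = -2527/234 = -10.80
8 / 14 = 4 / 7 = 0.57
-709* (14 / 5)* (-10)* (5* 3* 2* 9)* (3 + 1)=21440160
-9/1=-9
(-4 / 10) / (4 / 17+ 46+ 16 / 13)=-221 / 26225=-0.01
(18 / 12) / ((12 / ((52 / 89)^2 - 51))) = -401267 / 63368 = -6.33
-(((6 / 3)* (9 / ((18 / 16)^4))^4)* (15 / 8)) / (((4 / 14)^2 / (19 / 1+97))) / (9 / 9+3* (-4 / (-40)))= -4999699273823027200 / 1223861324751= -4085184.47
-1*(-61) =61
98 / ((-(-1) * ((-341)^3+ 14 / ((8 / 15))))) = -392 / 158607179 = -0.00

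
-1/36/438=-1/15768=-0.00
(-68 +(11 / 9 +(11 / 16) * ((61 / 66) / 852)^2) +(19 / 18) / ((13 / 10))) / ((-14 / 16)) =3944179010315 / 52317353088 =75.39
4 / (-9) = -4 / 9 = -0.44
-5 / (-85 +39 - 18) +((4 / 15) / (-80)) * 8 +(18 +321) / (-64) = -12589 / 2400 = -5.25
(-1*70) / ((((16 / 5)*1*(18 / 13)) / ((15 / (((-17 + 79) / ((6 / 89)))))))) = -11375 / 44144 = -0.26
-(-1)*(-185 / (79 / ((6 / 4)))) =-555 / 158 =-3.51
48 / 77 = 0.62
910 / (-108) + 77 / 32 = -5201 / 864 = -6.02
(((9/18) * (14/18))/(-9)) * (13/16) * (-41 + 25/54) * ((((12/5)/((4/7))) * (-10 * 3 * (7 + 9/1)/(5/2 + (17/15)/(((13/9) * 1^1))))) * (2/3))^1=-25895870/44469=-582.34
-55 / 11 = -5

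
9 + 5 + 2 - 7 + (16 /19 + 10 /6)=656 /57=11.51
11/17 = 0.65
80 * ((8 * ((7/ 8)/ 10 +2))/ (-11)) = -1336/ 11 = -121.45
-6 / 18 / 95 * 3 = -1 / 95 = -0.01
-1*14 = -14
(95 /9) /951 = 95 /8559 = 0.01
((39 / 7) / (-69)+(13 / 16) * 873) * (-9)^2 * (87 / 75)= 4291578369 / 64400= 66639.42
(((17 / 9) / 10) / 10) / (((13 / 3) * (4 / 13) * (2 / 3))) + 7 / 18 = 2953 / 7200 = 0.41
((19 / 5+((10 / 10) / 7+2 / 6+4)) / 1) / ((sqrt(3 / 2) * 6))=869 * sqrt(6) / 1890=1.13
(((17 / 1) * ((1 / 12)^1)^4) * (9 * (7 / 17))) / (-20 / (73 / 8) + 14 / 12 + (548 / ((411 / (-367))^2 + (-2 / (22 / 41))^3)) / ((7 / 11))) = -16200352325143 / 96344145986736000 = -0.00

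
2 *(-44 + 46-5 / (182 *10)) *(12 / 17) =4362 / 1547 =2.82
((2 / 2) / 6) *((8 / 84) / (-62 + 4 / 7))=-1 / 3870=-0.00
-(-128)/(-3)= -128/3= -42.67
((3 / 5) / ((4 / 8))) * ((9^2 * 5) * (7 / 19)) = 3402 / 19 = 179.05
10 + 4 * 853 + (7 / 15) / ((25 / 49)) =1283593 / 375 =3422.91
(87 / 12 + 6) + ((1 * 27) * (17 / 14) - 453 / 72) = 6677 / 168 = 39.74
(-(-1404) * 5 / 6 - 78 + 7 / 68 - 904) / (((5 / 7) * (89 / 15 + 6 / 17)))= 38373 / 916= 41.89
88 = 88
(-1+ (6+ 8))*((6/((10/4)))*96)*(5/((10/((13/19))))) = 97344/95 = 1024.67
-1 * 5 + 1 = -4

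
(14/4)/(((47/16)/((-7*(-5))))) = 1960/47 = 41.70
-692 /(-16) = 173 /4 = 43.25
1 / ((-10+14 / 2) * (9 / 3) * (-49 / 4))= 4 / 441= 0.01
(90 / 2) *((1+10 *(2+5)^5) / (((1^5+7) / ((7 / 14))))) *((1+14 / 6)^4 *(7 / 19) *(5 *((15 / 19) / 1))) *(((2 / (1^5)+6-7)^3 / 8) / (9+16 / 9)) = 275741484375 / 280136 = 984312.92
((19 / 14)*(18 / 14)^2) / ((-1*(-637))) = 1539 / 436982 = 0.00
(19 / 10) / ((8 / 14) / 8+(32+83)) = 133 / 8055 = 0.02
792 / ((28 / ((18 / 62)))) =1782 / 217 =8.21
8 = 8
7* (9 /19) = 3.32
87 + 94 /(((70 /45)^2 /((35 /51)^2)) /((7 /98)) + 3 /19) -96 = -2371689 /308171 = -7.70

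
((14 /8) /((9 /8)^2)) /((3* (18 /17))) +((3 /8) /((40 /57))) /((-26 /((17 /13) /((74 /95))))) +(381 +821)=4209460434997 /3500879616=1202.40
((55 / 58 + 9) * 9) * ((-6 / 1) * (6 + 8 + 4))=-280422 / 29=-9669.72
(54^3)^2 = 24794911296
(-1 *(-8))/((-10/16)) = -64/5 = -12.80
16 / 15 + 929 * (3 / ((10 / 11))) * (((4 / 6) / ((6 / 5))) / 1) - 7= 1697.23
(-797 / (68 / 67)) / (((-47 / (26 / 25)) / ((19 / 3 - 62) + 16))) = -4859309 / 7050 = -689.26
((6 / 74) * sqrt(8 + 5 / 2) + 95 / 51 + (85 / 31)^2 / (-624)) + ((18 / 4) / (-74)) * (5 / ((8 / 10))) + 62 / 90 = 3 * sqrt(42) / 74 + 3054546353 / 1414457460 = 2.42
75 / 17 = 4.41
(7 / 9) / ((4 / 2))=0.39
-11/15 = -0.73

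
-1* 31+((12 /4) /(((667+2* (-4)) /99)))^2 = -13374502 /434281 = -30.80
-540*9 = -4860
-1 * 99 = -99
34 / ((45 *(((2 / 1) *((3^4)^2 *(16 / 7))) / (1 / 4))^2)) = 833 / 15868743229440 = 0.00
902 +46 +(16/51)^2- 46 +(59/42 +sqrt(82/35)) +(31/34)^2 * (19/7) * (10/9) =sqrt(2870)/35 +16495730/18207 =907.54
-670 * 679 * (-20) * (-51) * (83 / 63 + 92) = -129905911400 / 3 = -43301970466.67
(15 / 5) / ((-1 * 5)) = -3 / 5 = -0.60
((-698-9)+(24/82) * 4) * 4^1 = -115756/41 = -2823.32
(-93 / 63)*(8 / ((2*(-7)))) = 124 / 147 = 0.84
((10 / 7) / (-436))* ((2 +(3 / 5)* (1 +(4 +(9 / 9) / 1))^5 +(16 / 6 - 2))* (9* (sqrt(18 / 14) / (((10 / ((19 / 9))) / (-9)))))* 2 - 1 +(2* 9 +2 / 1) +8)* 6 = -405 / 763 +35922312* sqrt(7) / 26705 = 3558.41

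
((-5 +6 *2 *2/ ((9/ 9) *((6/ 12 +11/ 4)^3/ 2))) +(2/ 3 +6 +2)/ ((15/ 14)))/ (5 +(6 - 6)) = 443623/ 494325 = 0.90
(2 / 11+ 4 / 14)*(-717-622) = -48204 / 77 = -626.03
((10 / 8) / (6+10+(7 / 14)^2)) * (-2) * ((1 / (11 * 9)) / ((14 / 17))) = -17 / 9009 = -0.00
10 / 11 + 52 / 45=1022 / 495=2.06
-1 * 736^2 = -541696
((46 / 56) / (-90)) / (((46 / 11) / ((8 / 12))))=-11 / 7560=-0.00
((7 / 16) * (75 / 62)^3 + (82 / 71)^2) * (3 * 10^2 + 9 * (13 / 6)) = 364742844093 / 541481216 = 673.60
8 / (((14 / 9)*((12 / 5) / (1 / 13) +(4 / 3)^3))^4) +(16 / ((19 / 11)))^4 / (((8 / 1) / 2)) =485928577455569684071389713 / 263995281310730971054592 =1840.67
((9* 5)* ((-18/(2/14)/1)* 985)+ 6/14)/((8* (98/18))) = -351851823/2744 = -128225.88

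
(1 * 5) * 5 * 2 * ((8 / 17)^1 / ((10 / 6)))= 240 / 17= 14.12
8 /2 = 4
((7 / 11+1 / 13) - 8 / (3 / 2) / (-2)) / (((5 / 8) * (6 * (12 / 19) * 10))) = 551 / 3861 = 0.14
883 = 883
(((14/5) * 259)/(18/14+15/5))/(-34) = -12691/2550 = -4.98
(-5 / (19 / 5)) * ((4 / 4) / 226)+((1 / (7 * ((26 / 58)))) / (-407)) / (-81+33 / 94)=-0.01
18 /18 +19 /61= 80 /61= 1.31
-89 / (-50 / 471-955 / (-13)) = -544947 / 449155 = -1.21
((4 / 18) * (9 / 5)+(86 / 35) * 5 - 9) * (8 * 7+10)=8514 / 35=243.26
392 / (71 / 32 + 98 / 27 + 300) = 338688 / 264253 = 1.28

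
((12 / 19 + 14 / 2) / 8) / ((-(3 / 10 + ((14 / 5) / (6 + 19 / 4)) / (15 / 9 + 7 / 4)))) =-1278175 / 504108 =-2.54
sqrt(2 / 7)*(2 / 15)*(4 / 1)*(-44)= -352*sqrt(14) / 105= -12.54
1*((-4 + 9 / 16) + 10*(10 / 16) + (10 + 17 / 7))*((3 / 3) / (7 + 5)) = 569 / 448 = 1.27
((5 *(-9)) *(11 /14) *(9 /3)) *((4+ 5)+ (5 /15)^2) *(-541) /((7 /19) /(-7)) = -69537435 /7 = -9933919.29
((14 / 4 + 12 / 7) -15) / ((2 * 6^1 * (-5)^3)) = 137 / 21000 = 0.01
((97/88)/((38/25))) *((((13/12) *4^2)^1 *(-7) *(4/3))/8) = -220675/15048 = -14.66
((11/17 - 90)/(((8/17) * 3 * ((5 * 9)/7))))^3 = -1202174306137/1259712000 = -954.32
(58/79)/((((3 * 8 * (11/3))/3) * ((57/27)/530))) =207495/33022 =6.28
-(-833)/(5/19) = 15827/5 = 3165.40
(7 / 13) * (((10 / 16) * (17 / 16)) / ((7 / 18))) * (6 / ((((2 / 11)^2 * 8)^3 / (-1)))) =-4065732495 / 13631488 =-298.26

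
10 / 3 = 3.33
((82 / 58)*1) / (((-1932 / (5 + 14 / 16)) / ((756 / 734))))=-17343 / 3916624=-0.00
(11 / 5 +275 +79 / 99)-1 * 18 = 128699 / 495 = 260.00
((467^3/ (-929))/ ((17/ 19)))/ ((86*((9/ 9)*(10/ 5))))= -1935103697/ 2716396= -712.38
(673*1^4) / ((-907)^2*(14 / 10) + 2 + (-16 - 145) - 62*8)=3365 / 5755268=0.00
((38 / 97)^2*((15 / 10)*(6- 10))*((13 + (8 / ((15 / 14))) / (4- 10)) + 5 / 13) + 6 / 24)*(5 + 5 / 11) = -80207549 / 1345487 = -59.61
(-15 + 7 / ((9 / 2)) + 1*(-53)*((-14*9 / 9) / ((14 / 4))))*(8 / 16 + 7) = 8935 / 6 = 1489.17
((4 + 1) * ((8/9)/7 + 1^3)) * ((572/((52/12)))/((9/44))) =687280/189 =3636.40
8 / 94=4 / 47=0.09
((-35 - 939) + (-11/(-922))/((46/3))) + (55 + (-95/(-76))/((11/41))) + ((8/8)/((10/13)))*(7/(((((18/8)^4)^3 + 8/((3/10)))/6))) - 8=-922.34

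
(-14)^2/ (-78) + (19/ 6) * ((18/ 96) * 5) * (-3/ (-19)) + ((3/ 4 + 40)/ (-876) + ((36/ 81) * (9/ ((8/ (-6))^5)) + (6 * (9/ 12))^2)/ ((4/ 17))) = 77681569/ 971776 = 79.94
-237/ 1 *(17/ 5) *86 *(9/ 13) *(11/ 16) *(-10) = 329835.63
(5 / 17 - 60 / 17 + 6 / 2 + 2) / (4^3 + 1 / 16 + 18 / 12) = 0.03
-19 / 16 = -1.19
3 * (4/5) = 12/5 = 2.40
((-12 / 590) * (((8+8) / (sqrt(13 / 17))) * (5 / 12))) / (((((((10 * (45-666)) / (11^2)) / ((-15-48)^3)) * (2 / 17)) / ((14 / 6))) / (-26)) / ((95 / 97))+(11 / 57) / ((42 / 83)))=-4504237584 * sqrt(221) / 164692125935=-0.41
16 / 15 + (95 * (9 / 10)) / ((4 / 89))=228413 / 120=1903.44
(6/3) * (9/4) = 9/2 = 4.50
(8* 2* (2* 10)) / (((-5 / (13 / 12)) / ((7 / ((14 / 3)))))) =-104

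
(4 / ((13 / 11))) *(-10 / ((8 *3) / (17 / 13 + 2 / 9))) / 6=-0.36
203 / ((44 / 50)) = 5075 / 22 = 230.68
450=450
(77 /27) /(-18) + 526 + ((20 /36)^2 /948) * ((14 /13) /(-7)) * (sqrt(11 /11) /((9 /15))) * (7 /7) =393688577 /748683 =525.84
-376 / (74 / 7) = -1316 / 37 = -35.57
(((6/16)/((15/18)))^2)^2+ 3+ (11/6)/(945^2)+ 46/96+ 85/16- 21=-208621928357/17146080000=-12.17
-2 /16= -0.12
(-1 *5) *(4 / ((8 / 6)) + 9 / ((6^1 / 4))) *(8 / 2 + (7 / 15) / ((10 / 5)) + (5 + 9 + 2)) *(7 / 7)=-1821 / 2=-910.50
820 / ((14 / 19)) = 7790 / 7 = 1112.86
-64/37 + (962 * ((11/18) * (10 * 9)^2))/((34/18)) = 1585711612/629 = 2521004.15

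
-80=-80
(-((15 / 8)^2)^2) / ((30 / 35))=-118125 / 8192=-14.42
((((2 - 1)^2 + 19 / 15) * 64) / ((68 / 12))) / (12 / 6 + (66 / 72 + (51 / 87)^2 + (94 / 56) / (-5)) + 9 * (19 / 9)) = 2260608 / 1936051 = 1.17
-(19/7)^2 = -361/49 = -7.37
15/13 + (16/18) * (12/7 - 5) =-1447/819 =-1.77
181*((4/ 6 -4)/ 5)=-120.67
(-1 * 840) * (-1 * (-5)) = -4200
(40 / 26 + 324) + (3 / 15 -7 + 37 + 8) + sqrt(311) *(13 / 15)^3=2197 *sqrt(311) / 3375 + 23643 / 65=375.22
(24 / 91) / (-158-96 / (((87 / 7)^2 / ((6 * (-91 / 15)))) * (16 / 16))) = -151380 / 77704627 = -0.00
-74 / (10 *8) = -37 / 40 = -0.92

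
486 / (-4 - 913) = -486 / 917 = -0.53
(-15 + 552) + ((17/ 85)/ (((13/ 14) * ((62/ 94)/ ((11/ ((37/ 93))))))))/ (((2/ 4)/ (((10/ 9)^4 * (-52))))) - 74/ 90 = -362105152/ 404595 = -894.98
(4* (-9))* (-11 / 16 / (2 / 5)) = 495 / 8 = 61.88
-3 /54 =-1 /18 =-0.06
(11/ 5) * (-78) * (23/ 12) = -3289/ 10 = -328.90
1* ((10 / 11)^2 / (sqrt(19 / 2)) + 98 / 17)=100* sqrt(38) / 2299 + 98 / 17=6.03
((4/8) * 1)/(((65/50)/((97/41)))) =485/533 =0.91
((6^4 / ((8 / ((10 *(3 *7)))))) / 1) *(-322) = -10954440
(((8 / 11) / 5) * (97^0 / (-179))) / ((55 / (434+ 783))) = -9736 / 541475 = -0.02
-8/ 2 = -4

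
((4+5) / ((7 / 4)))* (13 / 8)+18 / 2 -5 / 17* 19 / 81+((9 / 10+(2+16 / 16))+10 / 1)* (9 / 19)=21860042 / 915705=23.87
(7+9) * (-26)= -416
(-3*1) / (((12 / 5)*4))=-0.31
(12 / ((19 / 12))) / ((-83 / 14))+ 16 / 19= -688 / 1577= -0.44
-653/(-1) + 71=724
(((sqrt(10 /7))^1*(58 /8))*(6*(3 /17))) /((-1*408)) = -87*sqrt(70) /32368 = -0.02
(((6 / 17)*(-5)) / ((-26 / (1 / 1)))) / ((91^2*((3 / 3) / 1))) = 15 / 1830101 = 0.00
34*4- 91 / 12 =1541 / 12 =128.42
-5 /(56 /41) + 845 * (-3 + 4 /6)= -331855 /168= -1975.33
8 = 8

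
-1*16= -16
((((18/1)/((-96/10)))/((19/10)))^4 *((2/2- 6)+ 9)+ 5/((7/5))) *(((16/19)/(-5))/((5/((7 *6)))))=-51599757/4952198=-10.42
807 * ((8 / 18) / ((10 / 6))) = 1076 / 5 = 215.20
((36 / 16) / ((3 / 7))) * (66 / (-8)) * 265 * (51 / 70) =-267597 / 32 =-8362.41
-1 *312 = -312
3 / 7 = 0.43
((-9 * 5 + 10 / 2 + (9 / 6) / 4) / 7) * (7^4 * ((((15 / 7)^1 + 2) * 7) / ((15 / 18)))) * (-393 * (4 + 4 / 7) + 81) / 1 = 16228614339 / 20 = 811430716.95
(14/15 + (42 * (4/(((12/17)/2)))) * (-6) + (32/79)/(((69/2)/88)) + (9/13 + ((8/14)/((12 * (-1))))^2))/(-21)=148614172832/1093770405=135.87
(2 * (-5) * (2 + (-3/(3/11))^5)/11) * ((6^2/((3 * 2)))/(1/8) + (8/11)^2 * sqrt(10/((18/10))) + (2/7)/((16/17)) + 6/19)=171785600 * sqrt(2)/1331 + 5950875585/836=7300797.79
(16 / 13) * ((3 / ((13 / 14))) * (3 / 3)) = 672 / 169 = 3.98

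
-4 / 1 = -4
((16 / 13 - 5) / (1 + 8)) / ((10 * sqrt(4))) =-49 / 2340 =-0.02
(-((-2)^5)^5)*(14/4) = 117440512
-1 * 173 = -173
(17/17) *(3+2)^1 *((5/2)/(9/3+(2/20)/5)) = 625/151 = 4.14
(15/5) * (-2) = -6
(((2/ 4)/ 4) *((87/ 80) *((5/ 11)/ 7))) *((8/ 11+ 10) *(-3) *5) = -76995/ 54208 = -1.42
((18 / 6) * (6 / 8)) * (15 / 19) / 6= 45 / 152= 0.30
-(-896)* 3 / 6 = 448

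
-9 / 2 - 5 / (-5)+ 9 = 11 / 2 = 5.50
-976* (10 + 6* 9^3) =-4278784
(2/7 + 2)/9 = 16/63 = 0.25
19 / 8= 2.38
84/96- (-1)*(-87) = -689/8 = -86.12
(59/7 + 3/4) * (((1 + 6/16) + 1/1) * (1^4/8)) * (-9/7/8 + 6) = 1596741/100352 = 15.91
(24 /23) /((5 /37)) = 888 /115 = 7.72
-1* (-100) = 100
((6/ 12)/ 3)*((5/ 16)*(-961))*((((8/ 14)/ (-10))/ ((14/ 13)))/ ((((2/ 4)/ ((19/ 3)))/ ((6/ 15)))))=237367/ 17640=13.46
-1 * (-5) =5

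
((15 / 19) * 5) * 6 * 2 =900 / 19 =47.37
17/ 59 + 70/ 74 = 2694/ 2183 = 1.23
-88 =-88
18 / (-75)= -6 / 25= -0.24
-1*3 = -3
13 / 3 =4.33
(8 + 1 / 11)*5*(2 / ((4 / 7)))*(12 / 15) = 1246 / 11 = 113.27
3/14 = 0.21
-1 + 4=3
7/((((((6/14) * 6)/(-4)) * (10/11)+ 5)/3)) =1617/340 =4.76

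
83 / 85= 0.98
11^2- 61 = 60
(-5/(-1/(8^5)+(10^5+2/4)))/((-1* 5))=32768/3276816383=0.00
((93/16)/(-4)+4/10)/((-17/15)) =1011/1088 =0.93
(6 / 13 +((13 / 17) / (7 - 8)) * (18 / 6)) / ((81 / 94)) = -470 / 221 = -2.13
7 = 7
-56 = -56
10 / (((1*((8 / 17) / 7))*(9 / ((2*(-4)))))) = -1190 / 9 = -132.22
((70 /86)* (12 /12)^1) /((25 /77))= 539 /215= 2.51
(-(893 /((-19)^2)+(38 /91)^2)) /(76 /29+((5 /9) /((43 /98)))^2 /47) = -85051480051521 /85267946479352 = -1.00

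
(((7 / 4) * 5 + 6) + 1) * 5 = 315 / 4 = 78.75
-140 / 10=-14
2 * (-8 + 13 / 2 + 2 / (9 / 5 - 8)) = -113 / 31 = -3.65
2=2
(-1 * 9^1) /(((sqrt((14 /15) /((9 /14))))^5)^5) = -989393347905023502685546875 * sqrt(15) /44998795805848373114515226624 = -0.09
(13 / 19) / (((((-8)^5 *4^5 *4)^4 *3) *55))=13 / 1017365665719167788465194124506562560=0.00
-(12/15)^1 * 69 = -276/5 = -55.20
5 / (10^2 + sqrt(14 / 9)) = 2250 / 44993- 15 * sqrt(14) / 89986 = 0.05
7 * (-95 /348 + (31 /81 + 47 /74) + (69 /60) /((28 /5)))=9249683 /1390608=6.65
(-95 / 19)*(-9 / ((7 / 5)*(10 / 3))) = 135 / 14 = 9.64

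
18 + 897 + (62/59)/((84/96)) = 378391/413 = 916.20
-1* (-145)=145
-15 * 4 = -60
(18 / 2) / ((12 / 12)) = 9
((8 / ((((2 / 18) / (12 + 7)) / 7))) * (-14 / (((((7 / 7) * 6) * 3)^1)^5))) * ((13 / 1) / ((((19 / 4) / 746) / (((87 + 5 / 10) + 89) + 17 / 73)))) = -1362404134 / 53217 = -25600.92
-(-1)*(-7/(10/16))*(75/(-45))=56/3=18.67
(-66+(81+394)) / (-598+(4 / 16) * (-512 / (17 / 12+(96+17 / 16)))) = -1933343 / 2832890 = -0.68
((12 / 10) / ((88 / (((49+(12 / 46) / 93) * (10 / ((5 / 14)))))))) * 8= 5869752 / 39215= 149.68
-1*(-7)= 7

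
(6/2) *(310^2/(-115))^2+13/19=21056285677/10051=2094944.35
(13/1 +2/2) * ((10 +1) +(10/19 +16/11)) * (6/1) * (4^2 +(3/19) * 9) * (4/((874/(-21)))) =-3168154584/1735327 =-1825.68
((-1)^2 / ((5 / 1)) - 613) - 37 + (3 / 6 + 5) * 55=-3473 / 10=-347.30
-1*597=-597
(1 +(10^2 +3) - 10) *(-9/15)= -282/5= -56.40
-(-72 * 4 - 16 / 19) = 5488 / 19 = 288.84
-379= -379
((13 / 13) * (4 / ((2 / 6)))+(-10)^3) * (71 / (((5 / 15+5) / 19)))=-999609 / 4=-249902.25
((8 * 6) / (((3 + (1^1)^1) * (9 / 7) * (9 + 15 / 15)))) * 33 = 154 / 5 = 30.80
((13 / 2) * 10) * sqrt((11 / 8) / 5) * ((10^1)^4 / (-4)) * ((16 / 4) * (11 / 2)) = -178750 * sqrt(110) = -1874745.82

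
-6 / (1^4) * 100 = -600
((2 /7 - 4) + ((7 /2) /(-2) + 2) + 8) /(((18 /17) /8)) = 2159 /63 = 34.27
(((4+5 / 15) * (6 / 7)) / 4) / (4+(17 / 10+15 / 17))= 1105 / 7833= 0.14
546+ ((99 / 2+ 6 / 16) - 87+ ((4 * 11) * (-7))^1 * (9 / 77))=3783 / 8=472.88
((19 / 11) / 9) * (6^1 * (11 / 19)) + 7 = 23 / 3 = 7.67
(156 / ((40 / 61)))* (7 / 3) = 5551 / 10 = 555.10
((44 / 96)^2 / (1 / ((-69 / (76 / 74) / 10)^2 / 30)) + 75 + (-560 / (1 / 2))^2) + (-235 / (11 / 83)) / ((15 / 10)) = 3822203348551531 / 3049728000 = 1253293.19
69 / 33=23 / 11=2.09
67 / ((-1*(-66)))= 1.02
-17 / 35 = -0.49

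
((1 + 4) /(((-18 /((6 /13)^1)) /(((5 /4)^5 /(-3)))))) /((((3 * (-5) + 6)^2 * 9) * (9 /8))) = 15625 /98257536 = 0.00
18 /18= 1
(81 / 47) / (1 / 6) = 486 / 47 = 10.34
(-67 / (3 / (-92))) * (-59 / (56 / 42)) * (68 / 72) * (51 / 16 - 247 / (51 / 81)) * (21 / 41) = 22452719807 / 1312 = 17113353.51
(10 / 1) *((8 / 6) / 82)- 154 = -153.84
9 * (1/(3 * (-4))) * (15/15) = -3/4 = -0.75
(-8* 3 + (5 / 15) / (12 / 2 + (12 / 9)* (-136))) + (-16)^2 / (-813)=-10398781 / 427638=-24.32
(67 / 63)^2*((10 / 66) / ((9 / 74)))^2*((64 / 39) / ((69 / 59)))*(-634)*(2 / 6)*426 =-208911641462604800 / 942123193011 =-221745.57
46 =46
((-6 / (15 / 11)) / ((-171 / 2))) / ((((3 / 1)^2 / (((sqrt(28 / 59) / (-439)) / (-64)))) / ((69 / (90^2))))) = 253*sqrt(413) / 4305057012000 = 0.00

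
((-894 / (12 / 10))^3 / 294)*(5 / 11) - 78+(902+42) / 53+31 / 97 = -639351.19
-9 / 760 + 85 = 64591 / 760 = 84.99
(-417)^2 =173889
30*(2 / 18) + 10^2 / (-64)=85 / 48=1.77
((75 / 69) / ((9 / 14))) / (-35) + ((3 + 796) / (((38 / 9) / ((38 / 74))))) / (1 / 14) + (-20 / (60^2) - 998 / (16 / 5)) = 321227833 / 306360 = 1048.53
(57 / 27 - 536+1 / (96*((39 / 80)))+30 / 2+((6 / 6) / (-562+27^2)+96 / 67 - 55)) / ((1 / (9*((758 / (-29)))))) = 568025377921 / 4218253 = 134658.92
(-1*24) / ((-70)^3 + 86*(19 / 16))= 192 / 2743183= 0.00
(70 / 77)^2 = 100 / 121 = 0.83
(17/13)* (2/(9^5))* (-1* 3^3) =-34/28431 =-0.00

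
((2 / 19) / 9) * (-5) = -10 / 171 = -0.06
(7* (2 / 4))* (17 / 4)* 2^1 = 119 / 4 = 29.75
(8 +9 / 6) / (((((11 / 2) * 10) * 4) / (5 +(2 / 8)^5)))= 97299 / 450560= 0.22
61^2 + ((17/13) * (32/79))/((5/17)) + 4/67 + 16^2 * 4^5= 91470164081/344045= 265866.86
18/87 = 6/29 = 0.21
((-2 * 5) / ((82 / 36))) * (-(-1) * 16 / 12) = -240 / 41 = -5.85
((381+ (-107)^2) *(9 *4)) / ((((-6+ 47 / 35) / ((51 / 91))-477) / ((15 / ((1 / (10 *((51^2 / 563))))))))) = -21185027955000 / 34836751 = -608122.95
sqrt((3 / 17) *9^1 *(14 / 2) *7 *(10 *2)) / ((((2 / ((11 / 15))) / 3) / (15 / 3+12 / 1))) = 231 *sqrt(255) / 5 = 737.75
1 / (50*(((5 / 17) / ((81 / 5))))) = 1377 / 1250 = 1.10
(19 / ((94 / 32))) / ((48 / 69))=437 / 47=9.30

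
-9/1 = -9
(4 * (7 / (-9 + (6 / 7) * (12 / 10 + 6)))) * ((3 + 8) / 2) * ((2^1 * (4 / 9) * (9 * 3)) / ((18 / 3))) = -1960 / 9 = -217.78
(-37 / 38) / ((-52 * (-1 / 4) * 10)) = -37 / 4940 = -0.01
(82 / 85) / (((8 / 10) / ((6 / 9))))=41 / 51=0.80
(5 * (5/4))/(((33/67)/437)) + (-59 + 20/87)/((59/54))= 1240260737/225852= 5491.48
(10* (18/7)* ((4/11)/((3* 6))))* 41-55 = -2595/77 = -33.70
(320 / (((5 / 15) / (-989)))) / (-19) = 949440 / 19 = 49970.53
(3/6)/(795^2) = 1/1264050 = 0.00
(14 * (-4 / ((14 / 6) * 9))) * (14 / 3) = -12.44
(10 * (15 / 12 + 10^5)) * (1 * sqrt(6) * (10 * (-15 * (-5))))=750009375 * sqrt(6)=1837140271.05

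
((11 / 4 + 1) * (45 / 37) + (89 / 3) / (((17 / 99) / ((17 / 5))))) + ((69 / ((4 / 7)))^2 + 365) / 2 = 47743273 / 5920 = 8064.74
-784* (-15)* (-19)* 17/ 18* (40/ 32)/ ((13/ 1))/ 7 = -2898.72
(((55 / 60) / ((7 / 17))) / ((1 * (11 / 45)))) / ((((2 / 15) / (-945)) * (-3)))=172125 / 8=21515.62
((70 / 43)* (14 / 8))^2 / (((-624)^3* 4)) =-60025 / 7188042940416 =-0.00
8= 8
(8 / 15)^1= 8 / 15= 0.53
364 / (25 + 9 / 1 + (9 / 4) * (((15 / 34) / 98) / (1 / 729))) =8.80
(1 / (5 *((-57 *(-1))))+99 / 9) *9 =9408 / 95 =99.03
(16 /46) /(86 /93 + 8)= 372 /9545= 0.04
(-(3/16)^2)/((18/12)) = -3/128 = -0.02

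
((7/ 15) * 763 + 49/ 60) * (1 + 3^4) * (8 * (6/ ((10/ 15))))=10535196/ 5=2107039.20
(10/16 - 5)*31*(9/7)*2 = -1395/4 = -348.75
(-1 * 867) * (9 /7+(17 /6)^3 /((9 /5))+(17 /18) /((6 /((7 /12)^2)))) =-439695871 /36288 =-12116.84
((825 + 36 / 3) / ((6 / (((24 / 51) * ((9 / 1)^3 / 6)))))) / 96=22599 / 272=83.08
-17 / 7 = -2.43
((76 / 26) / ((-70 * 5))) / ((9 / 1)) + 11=225206 / 20475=11.00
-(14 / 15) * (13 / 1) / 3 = -182 / 45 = -4.04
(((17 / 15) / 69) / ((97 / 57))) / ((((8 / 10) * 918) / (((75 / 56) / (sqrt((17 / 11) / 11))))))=5225 * sqrt(17) / 458764992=0.00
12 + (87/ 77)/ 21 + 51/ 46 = 326351/ 24794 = 13.16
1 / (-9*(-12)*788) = 1 / 85104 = 0.00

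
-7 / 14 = -1 / 2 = -0.50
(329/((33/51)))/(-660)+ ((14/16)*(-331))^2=9743718047/116160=83881.87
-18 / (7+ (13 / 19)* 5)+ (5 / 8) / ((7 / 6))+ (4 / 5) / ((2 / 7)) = 2477 / 1540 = 1.61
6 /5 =1.20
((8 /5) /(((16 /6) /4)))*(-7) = -84 /5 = -16.80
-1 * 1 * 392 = -392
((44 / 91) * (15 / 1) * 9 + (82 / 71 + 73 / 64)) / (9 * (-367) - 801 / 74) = -114866833 / 5633371744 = -0.02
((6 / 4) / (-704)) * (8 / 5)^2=-0.01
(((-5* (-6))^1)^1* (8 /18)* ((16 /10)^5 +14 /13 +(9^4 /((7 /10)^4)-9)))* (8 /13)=56867332601792 /253605625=224235.30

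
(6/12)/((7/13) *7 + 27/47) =611/5308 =0.12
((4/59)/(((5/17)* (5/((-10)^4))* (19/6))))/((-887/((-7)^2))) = -8.04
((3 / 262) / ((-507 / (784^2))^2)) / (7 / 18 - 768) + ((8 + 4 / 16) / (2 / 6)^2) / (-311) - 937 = -61683827061605927 / 64310049346868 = -959.16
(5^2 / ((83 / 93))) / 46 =0.61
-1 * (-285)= 285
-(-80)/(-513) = -80/513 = -0.16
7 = 7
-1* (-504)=504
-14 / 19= -0.74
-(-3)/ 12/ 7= 1/ 28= 0.04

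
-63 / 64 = -0.98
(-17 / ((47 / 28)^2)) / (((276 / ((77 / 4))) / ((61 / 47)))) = -3912601 / 7163787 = -0.55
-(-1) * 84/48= 7/4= 1.75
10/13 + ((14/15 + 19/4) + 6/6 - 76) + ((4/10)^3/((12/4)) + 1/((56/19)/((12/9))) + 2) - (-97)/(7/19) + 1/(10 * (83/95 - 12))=4064649737/20611500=197.20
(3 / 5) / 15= 0.04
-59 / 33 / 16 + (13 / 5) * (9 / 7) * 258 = 15936143 / 18480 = 862.35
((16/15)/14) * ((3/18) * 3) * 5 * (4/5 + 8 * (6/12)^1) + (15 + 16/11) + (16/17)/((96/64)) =353357/19635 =18.00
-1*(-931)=931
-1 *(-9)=9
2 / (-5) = -2 / 5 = -0.40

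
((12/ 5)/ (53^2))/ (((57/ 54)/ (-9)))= -1944/ 266855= -0.01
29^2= 841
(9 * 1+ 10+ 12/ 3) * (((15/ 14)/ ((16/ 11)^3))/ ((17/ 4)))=459195/ 243712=1.88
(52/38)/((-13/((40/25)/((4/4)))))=-16/95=-0.17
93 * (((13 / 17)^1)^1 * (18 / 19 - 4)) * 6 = -420732 / 323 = -1302.58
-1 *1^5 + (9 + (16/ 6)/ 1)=32/ 3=10.67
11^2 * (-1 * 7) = -847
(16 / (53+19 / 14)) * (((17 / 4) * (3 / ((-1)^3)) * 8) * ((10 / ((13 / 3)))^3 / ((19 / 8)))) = -4935168000 / 31766423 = -155.36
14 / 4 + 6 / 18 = 23 / 6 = 3.83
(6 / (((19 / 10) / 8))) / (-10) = -2.53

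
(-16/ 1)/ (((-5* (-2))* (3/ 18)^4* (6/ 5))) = -1728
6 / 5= 1.20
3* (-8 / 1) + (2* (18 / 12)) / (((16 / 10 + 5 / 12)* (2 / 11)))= -174 / 11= -15.82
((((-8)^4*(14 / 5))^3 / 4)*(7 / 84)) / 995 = 31585635.54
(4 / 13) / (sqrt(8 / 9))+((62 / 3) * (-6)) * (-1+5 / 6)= 3 * sqrt(2) / 13+62 / 3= 20.99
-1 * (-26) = 26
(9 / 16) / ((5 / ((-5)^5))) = -5625 / 16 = -351.56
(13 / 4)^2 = 169 / 16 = 10.56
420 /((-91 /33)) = -152.31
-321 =-321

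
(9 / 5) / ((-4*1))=-9 / 20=-0.45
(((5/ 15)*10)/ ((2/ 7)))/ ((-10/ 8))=-28/ 3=-9.33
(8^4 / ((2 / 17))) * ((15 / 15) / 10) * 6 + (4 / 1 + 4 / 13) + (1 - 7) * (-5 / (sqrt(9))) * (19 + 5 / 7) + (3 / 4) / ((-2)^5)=1228341419 / 58240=21091.03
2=2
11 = 11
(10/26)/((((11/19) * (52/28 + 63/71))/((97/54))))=4579855/10532808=0.43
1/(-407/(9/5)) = -9/2035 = -0.00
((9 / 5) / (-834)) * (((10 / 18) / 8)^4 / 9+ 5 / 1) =-241864829 / 22412795904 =-0.01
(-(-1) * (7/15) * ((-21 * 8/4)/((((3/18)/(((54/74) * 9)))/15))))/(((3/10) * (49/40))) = -31524.32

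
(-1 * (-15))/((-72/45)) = -75/8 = -9.38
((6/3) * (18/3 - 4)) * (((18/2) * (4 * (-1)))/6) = -24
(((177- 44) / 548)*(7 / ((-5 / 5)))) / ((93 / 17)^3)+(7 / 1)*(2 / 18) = 338260825 / 440787636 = 0.77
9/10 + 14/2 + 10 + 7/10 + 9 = 138/5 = 27.60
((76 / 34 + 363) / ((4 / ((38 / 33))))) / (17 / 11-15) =-117971 / 15096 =-7.81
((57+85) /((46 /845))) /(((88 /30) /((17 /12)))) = 5099575 /4048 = 1259.78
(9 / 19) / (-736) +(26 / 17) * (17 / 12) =2.17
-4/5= -0.80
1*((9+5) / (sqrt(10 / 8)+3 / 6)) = -7+7*sqrt(5) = 8.65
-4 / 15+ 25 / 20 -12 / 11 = -71 / 660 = -0.11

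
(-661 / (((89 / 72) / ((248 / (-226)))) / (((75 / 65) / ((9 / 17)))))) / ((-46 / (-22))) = 1839272160 / 3007043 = 611.65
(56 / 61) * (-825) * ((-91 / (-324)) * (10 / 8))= -265.90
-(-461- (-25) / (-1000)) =18441 / 40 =461.02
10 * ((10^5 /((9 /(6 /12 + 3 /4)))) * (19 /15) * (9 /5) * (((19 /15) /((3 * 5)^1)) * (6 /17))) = 1444000 /153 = 9437.91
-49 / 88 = -0.56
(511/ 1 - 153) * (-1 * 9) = -3222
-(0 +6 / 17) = -6 / 17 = -0.35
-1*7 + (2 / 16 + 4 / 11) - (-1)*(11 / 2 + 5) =351 / 88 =3.99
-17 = -17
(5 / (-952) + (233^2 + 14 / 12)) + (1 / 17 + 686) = 9236005 / 168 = 54976.22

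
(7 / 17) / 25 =7 / 425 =0.02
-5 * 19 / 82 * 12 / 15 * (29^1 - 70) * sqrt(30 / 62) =38 * sqrt(465) / 31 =26.43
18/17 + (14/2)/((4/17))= 2095/68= 30.81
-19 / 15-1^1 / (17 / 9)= -458 / 255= -1.80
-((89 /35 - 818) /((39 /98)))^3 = 63795737693891224 /7414875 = 8603750932.27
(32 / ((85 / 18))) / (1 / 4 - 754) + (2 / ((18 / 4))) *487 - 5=211.44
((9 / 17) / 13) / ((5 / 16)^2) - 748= -4130396 / 5525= -747.58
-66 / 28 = -33 / 14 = -2.36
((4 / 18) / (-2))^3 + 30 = 21869 / 729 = 30.00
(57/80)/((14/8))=57/140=0.41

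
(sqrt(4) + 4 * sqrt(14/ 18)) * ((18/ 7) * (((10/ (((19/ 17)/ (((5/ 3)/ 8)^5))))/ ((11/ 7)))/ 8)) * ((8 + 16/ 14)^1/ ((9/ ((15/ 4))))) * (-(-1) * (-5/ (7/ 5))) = -33203125 * sqrt(7)/ 2548288512 -33203125/ 1698859008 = -0.05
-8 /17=-0.47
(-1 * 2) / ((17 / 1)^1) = -2 / 17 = -0.12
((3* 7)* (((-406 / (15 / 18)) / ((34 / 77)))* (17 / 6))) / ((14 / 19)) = -890967 / 10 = -89096.70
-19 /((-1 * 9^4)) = 19 /6561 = 0.00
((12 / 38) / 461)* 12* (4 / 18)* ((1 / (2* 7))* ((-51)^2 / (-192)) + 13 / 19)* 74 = -178525 / 4659788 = -0.04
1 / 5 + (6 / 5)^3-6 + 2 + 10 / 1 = 991 / 125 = 7.93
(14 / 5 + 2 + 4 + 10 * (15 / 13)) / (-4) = -661 / 130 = -5.08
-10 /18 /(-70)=1 /126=0.01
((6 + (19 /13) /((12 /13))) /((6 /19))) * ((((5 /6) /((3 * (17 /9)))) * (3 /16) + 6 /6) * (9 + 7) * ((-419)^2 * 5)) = 848408188355 /2448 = 346571972.37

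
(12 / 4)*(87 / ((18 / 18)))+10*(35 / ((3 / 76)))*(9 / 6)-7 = 13554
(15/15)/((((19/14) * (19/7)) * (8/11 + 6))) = 539/13357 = 0.04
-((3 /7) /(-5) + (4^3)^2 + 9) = -143672 /35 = -4104.91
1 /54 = 0.02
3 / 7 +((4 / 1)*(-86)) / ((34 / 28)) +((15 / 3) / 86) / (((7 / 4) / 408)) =-1378063 / 5117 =-269.31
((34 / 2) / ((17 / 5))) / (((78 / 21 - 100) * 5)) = -7 / 674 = -0.01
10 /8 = 5 /4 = 1.25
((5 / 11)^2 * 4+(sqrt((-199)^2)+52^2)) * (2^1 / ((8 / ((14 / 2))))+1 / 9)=7847107 / 1452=5404.34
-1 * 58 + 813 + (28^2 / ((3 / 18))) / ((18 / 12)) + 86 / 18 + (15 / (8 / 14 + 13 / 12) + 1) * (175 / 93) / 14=3897.13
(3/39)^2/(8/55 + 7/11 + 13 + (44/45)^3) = 1002375/2493016006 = 0.00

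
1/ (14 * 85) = 1/ 1190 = 0.00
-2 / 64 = -1 / 32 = -0.03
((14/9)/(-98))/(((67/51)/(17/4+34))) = -867/1876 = -0.46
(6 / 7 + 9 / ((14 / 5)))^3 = 185193 / 2744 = 67.49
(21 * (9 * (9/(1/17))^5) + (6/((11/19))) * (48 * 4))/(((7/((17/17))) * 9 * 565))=3873460483363/8701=445174173.47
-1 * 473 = -473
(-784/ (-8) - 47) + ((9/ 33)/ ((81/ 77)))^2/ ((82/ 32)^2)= 62510443/ 1225449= 51.01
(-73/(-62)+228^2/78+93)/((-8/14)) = -4291525/3224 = -1331.12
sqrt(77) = 8.77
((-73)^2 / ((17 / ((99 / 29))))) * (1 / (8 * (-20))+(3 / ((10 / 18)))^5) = 242241821144829 / 49300000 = 4913627.20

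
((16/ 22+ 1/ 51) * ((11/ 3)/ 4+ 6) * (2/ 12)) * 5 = 173885/ 40392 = 4.30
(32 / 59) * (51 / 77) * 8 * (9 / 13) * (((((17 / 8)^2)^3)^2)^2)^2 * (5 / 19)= 264442294049401204788314957146594331020524424867660287829231095 / 97750525402032739727356256733681453365047853056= 2705277469985875.70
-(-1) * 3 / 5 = 3 / 5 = 0.60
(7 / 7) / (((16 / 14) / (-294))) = -1029 / 4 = -257.25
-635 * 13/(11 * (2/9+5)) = -74295/517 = -143.70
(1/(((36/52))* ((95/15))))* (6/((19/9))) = 234/361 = 0.65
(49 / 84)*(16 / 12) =7 / 9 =0.78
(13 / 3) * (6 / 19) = 26 / 19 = 1.37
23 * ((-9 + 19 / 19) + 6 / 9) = -506 / 3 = -168.67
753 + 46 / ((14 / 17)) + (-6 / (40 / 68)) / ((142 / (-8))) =2011438 / 2485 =809.43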